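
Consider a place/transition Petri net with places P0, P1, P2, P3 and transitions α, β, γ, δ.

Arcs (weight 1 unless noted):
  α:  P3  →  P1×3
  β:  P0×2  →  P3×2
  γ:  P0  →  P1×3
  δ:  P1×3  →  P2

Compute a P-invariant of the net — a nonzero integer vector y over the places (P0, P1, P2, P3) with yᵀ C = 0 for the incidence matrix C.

y = (P0:3, P1:1, P2:3, P3:3)

Incidence matrix C (rows=places, cols=transitions):
        α    β    γ    δ
   P0   0   -2   -1    0
   P1   3    0    3   -3
   P2   0    0    0    1
   P3  -1    2    0    0

Candidate y = [3, 1, 3, 3]; check y·C column-wise:
  col α: 3·0 + 1·3 + 3·0 + 3·-1 = 0
  col β: 3·-2 + 1·0 + 3·0 + 3·2 = 0
  col γ: 3·-1 + 1·3 + 3·0 + 3·0 = 0
  col δ: 3·0 + 1·-3 + 3·1 + 3·0 = 0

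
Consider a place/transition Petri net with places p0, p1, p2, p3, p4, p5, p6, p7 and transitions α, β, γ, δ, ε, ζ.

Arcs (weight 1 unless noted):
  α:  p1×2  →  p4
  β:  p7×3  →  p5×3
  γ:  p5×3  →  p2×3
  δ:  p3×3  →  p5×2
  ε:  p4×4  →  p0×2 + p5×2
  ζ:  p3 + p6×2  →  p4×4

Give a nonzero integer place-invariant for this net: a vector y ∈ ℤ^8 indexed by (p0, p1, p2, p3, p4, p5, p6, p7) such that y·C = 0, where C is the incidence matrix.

Incidence matrix C (rows=places, cols=transitions):
        α    β    γ    δ    ε    ζ
   p0   0    0    0    0    2    0
   p1  -2    0    0    0    0    0
   p2   0    0    3    0    0    0
   p3   0    0    0   -3    0   -1
   p4   1    0    0    0   -4    4
   p5   0    3   -3    2    2    0
   p6   0    0    0    0    0   -2
   p7   0   -3    0    0    0    0

Candidate y = [4, 1, 0, 0, 2, 0, 4, 0]; check y·C column-wise:
  col α: 4·0 + 1·-2 + 2·1 + 4·0 = 0
  col β: 4·0 + 1·0 + 2·0 + 0·3 + 4·0 + 0·-3 = 0
  col γ: 4·0 + 1·0 + 0·3 + 2·0 + 0·-3 + 4·0 = 0
  col δ: 4·0 + 1·0 + 0·-3 + 2·0 + 0·2 + 4·0 = 0
  col ε: 4·2 + 1·0 + 2·-4 + 0·2 + 4·0 = 0
  col ζ: 4·0 + 1·0 + 0·-1 + 2·4 + 4·-2 = 0

y = (p0:4, p1:1, p2:0, p3:0, p4:2, p5:0, p6:4, p7:0)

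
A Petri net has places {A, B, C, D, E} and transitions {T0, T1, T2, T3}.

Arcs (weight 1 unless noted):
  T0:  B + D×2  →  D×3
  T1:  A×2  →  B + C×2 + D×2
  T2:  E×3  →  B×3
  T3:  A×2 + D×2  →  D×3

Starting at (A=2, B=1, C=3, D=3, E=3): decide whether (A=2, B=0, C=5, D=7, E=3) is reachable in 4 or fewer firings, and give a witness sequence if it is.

NO — not reachable within 4 firings

depth 0: 1 marking
depth 1: 5 markings reached so far
depth 2: 10 markings reached so far
depth 3: 14 markings reached so far
depth 4: 17 markings reached so far
target is not among the 17 markings reachable within 4 steps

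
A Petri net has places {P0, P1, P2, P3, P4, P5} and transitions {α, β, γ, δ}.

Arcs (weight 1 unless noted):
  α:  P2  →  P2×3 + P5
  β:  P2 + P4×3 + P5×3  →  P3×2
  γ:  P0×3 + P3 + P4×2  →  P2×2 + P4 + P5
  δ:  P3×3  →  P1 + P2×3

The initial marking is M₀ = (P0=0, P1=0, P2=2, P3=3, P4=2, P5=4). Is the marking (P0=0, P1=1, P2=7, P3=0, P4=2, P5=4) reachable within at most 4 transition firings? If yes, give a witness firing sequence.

NO — not reachable within 4 firings

depth 0: 1 marking
depth 1: 3 markings reached so far
depth 2: 5 markings reached so far
depth 3: 7 markings reached so far
depth 4: 9 markings reached so far
target is not among the 9 markings reachable within 4 steps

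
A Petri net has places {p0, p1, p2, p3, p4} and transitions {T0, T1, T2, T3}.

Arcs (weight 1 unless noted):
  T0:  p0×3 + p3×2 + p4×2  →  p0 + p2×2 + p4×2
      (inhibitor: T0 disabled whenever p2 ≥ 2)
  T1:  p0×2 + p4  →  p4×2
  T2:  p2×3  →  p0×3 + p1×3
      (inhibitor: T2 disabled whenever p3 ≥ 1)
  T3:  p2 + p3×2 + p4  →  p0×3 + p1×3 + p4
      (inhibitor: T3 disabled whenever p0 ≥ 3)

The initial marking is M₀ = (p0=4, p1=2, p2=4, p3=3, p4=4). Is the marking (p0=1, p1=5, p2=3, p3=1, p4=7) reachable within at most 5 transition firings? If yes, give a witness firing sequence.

YES — reachable via ⟨T1, T1, T3, T1⟩ (4 firings)

step 1: fire T1:  (p0=4, p1=2, p2=4, p3=3, p4=4) → (p0=2, p1=2, p2=4, p3=3, p4=5)
step 2: fire T1:  (p0=2, p1=2, p2=4, p3=3, p4=5) → (p0=0, p1=2, p2=4, p3=3, p4=6)
step 3: fire T3:  (p0=0, p1=2, p2=4, p3=3, p4=6) → (p0=3, p1=5, p2=3, p3=1, p4=6)
step 4: fire T1:  (p0=3, p1=5, p2=3, p3=1, p4=6) → (p0=1, p1=5, p2=3, p3=1, p4=7)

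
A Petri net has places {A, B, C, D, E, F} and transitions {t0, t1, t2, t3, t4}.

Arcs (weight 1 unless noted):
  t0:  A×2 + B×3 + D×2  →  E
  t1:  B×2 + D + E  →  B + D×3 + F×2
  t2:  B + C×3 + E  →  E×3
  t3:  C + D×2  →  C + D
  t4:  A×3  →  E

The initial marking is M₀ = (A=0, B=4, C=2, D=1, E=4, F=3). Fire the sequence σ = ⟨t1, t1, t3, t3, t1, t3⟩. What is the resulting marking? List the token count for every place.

step 1: fire t1:  (A=0, B=4, C=2, D=1, E=4, F=3) → (A=0, B=3, C=2, D=3, E=3, F=5)
step 2: fire t1:  (A=0, B=3, C=2, D=3, E=3, F=5) → (A=0, B=2, C=2, D=5, E=2, F=7)
step 3: fire t3:  (A=0, B=2, C=2, D=5, E=2, F=7) → (A=0, B=2, C=2, D=4, E=2, F=7)
step 4: fire t3:  (A=0, B=2, C=2, D=4, E=2, F=7) → (A=0, B=2, C=2, D=3, E=2, F=7)
step 5: fire t1:  (A=0, B=2, C=2, D=3, E=2, F=7) → (A=0, B=1, C=2, D=5, E=1, F=9)
step 6: fire t3:  (A=0, B=1, C=2, D=5, E=1, F=9) → (A=0, B=1, C=2, D=4, E=1, F=9)

(A=0, B=1, C=2, D=4, E=1, F=9)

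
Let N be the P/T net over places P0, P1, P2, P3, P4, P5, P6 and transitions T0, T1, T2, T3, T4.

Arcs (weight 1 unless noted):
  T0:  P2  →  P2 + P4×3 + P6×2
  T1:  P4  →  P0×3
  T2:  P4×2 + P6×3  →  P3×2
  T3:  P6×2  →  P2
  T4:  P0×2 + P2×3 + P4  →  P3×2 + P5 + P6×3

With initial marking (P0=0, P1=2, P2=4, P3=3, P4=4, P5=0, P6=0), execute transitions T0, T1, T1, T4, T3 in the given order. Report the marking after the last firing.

(P0=4, P1=2, P2=2, P3=5, P4=4, P5=1, P6=3)

step 1: fire T0:  (P0=0, P1=2, P2=4, P3=3, P4=4, P5=0, P6=0) → (P0=0, P1=2, P2=4, P3=3, P4=7, P5=0, P6=2)
step 2: fire T1:  (P0=0, P1=2, P2=4, P3=3, P4=7, P5=0, P6=2) → (P0=3, P1=2, P2=4, P3=3, P4=6, P5=0, P6=2)
step 3: fire T1:  (P0=3, P1=2, P2=4, P3=3, P4=6, P5=0, P6=2) → (P0=6, P1=2, P2=4, P3=3, P4=5, P5=0, P6=2)
step 4: fire T4:  (P0=6, P1=2, P2=4, P3=3, P4=5, P5=0, P6=2) → (P0=4, P1=2, P2=1, P3=5, P4=4, P5=1, P6=5)
step 5: fire T3:  (P0=4, P1=2, P2=1, P3=5, P4=4, P5=1, P6=5) → (P0=4, P1=2, P2=2, P3=5, P4=4, P5=1, P6=3)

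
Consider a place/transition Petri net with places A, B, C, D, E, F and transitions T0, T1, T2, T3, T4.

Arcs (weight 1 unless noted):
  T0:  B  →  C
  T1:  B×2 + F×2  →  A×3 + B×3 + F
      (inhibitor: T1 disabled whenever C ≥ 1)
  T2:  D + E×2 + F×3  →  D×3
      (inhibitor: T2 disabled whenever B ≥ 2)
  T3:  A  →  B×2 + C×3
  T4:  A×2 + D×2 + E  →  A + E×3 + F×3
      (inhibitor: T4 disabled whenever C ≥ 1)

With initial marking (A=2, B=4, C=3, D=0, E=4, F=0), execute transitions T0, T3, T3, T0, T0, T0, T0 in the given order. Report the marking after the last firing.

(A=0, B=3, C=14, D=0, E=4, F=0)

step 1: fire T0:  (A=2, B=4, C=3, D=0, E=4, F=0) → (A=2, B=3, C=4, D=0, E=4, F=0)
step 2: fire T3:  (A=2, B=3, C=4, D=0, E=4, F=0) → (A=1, B=5, C=7, D=0, E=4, F=0)
step 3: fire T3:  (A=1, B=5, C=7, D=0, E=4, F=0) → (A=0, B=7, C=10, D=0, E=4, F=0)
step 4: fire T0:  (A=0, B=7, C=10, D=0, E=4, F=0) → (A=0, B=6, C=11, D=0, E=4, F=0)
step 5: fire T0:  (A=0, B=6, C=11, D=0, E=4, F=0) → (A=0, B=5, C=12, D=0, E=4, F=0)
step 6: fire T0:  (A=0, B=5, C=12, D=0, E=4, F=0) → (A=0, B=4, C=13, D=0, E=4, F=0)
step 7: fire T0:  (A=0, B=4, C=13, D=0, E=4, F=0) → (A=0, B=3, C=14, D=0, E=4, F=0)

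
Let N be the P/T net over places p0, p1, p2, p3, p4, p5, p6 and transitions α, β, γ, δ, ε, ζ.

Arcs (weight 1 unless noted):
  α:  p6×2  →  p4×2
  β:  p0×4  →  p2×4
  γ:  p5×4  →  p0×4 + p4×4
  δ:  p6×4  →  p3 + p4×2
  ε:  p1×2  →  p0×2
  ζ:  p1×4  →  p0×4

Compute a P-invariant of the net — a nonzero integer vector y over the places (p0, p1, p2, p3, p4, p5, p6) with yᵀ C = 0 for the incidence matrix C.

Incidence matrix C (rows=places, cols=transitions):
        α    β    γ    δ    ε    ζ
   p0   0   -4    4    0    2    4
   p1   0    0    0    0   -2   -4
   p2   0    4    0    0    0    0
   p3   0    0    0    1    0    0
   p4   2    0    4    2    0    0
   p5   0    0   -4    0    0    0
   p6  -2    0    0   -4    0    0

Candidate y = [1, 1, 1, 0, 0, 1, 0]; check y·C column-wise:
  col α: 1·0 + 1·0 + 1·0 + 0·2 + 1·0 + 0·-2 = 0
  col β: 1·-4 + 1·0 + 1·4 + 1·0 = 0
  col γ: 1·4 + 1·0 + 1·0 + 0·4 + 1·-4 = 0
  col δ: 1·0 + 1·0 + 1·0 + 0·1 + 0·2 + 1·0 + 0·-4 = 0
  col ε: 1·2 + 1·-2 + 1·0 + 1·0 = 0
  col ζ: 1·4 + 1·-4 + 1·0 + 1·0 = 0

y = (p0:1, p1:1, p2:1, p3:0, p4:0, p5:1, p6:0)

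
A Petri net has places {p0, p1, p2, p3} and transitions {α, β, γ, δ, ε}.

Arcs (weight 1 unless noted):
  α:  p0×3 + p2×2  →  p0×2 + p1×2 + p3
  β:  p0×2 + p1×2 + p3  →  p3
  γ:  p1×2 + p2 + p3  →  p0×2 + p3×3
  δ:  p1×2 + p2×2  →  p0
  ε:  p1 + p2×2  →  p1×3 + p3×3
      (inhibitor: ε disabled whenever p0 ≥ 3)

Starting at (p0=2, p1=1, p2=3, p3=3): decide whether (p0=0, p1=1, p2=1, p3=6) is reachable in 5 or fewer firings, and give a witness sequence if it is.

YES — reachable via ⟨ε, β⟩ (2 firings)

step 1: fire ε:  (p0=2, p1=1, p2=3, p3=3) → (p0=2, p1=3, p2=1, p3=6)
step 2: fire β:  (p0=2, p1=3, p2=1, p3=6) → (p0=0, p1=1, p2=1, p3=6)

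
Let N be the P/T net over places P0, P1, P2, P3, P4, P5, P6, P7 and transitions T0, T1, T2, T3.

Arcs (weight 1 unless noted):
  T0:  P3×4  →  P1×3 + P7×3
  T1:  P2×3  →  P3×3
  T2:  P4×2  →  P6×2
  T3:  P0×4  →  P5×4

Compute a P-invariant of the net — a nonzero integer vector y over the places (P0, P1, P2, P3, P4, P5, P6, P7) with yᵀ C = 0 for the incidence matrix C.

y = (P0:0, P1:4, P2:3, P3:3, P4:0, P5:0, P6:0, P7:0)

Incidence matrix C (rows=places, cols=transitions):
       T0   T1   T2   T3
   P0   0    0    0   -4
   P1   3    0    0    0
   P2   0   -3    0    0
   P3  -4    3    0    0
   P4   0    0   -2    0
   P5   0    0    0    4
   P6   0    0    2    0
   P7   3    0    0    0

Candidate y = [0, 4, 3, 3, 0, 0, 0, 0]; check y·C column-wise:
  col T0: 4·3 + 3·0 + 3·-4 + 0·3 = 0
  col T1: 4·0 + 3·-3 + 3·3 = 0
  col T2: 4·0 + 3·0 + 3·0 + 0·-2 + 0·2 = 0
  col T3: 0·-4 + 4·0 + 3·0 + 3·0 + 0·4 = 0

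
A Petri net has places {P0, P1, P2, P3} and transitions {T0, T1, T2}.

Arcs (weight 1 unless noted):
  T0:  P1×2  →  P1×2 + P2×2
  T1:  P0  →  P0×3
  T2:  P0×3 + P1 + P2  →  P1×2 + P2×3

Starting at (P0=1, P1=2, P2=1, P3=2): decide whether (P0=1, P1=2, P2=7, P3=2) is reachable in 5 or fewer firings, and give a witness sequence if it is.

YES — reachable via ⟨T0, T0, T0⟩ (3 firings)

step 1: fire T0:  (P0=1, P1=2, P2=1, P3=2) → (P0=1, P1=2, P2=3, P3=2)
step 2: fire T0:  (P0=1, P1=2, P2=3, P3=2) → (P0=1, P1=2, P2=5, P3=2)
step 3: fire T0:  (P0=1, P1=2, P2=5, P3=2) → (P0=1, P1=2, P2=7, P3=2)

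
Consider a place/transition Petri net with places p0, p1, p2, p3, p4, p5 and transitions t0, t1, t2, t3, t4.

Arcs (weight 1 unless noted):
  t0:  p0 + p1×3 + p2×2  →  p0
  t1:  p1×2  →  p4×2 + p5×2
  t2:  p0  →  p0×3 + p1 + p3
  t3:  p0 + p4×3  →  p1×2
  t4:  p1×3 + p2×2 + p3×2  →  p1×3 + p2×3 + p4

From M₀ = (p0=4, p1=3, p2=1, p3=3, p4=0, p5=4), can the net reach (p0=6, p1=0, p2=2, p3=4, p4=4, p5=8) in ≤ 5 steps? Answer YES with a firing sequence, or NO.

depth 0: 1 marking
depth 1: 3 markings reached so far
depth 2: 5 markings reached so far
depth 3: 8 markings reached so far
depth 4: 12 markings reached so far
depth 5: 17 markings reached so far
target is not among the 17 markings reachable within 5 steps

NO — not reachable within 5 firings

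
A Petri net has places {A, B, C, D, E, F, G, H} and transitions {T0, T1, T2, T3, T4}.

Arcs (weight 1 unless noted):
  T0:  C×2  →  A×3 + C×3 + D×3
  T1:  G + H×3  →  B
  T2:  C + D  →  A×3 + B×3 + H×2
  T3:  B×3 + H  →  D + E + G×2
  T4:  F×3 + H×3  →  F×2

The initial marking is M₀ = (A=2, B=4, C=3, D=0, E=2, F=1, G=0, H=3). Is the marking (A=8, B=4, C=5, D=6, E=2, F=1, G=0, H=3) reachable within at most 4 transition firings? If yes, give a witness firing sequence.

YES — reachable via ⟨T0, T0⟩ (2 firings)

step 1: fire T0:  (A=2, B=4, C=3, D=0, E=2, F=1, G=0, H=3) → (A=5, B=4, C=4, D=3, E=2, F=1, G=0, H=3)
step 2: fire T0:  (A=5, B=4, C=4, D=3, E=2, F=1, G=0, H=3) → (A=8, B=4, C=5, D=6, E=2, F=1, G=0, H=3)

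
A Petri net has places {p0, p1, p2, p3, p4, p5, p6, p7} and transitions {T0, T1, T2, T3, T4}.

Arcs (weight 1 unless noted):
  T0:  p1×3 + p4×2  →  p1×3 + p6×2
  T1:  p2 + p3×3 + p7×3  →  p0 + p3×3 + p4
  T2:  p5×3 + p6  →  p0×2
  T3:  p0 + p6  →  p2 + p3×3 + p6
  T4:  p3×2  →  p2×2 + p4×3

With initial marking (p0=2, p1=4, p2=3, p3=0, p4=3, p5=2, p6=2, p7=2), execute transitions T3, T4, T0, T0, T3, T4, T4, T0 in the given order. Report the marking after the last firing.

(p0=0, p1=4, p2=11, p3=0, p4=6, p5=2, p6=8, p7=2)

step 1: fire T3:  (p0=2, p1=4, p2=3, p3=0, p4=3, p5=2, p6=2, p7=2) → (p0=1, p1=4, p2=4, p3=3, p4=3, p5=2, p6=2, p7=2)
step 2: fire T4:  (p0=1, p1=4, p2=4, p3=3, p4=3, p5=2, p6=2, p7=2) → (p0=1, p1=4, p2=6, p3=1, p4=6, p5=2, p6=2, p7=2)
step 3: fire T0:  (p0=1, p1=4, p2=6, p3=1, p4=6, p5=2, p6=2, p7=2) → (p0=1, p1=4, p2=6, p3=1, p4=4, p5=2, p6=4, p7=2)
step 4: fire T0:  (p0=1, p1=4, p2=6, p3=1, p4=4, p5=2, p6=4, p7=2) → (p0=1, p1=4, p2=6, p3=1, p4=2, p5=2, p6=6, p7=2)
step 5: fire T3:  (p0=1, p1=4, p2=6, p3=1, p4=2, p5=2, p6=6, p7=2) → (p0=0, p1=4, p2=7, p3=4, p4=2, p5=2, p6=6, p7=2)
step 6: fire T4:  (p0=0, p1=4, p2=7, p3=4, p4=2, p5=2, p6=6, p7=2) → (p0=0, p1=4, p2=9, p3=2, p4=5, p5=2, p6=6, p7=2)
step 7: fire T4:  (p0=0, p1=4, p2=9, p3=2, p4=5, p5=2, p6=6, p7=2) → (p0=0, p1=4, p2=11, p3=0, p4=8, p5=2, p6=6, p7=2)
step 8: fire T0:  (p0=0, p1=4, p2=11, p3=0, p4=8, p5=2, p6=6, p7=2) → (p0=0, p1=4, p2=11, p3=0, p4=6, p5=2, p6=8, p7=2)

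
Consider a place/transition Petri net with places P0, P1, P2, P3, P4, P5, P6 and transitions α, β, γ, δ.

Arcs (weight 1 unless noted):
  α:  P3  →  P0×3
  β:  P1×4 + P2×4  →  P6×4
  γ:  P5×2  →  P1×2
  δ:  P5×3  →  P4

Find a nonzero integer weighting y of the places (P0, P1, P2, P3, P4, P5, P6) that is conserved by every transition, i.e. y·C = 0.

Incidence matrix C (rows=places, cols=transitions):
        α    β    γ    δ
   P0   3    0    0    0
   P1   0   -4    2    0
   P2   0   -4    0    0
   P3  -1    0    0    0
   P4   0    0    0    1
   P5   0    0   -2   -3
   P6   0    4    0    0

Candidate y = [1, 0, 0, 3, 0, 0, 0]; check y·C column-wise:
  col α: 1·3 + 3·-1 = 0
  col β: 1·0 + 0·-4 + 0·-4 + 3·0 + 0·4 = 0
  col γ: 1·0 + 0·2 + 3·0 + 0·-2 = 0
  col δ: 1·0 + 3·0 + 0·1 + 0·-3 = 0

y = (P0:1, P1:0, P2:0, P3:3, P4:0, P5:0, P6:0)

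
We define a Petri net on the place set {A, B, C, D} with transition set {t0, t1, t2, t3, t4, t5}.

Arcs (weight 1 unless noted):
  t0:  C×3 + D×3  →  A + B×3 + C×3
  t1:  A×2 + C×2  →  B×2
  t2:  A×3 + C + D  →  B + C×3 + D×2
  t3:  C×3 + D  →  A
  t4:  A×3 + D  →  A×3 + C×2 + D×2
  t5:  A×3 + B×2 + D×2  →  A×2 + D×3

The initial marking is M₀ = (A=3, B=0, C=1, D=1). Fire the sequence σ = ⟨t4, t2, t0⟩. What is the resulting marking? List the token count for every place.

(A=1, B=4, C=5, D=0)

step 1: fire t4:  (A=3, B=0, C=1, D=1) → (A=3, B=0, C=3, D=2)
step 2: fire t2:  (A=3, B=0, C=3, D=2) → (A=0, B=1, C=5, D=3)
step 3: fire t0:  (A=0, B=1, C=5, D=3) → (A=1, B=4, C=5, D=0)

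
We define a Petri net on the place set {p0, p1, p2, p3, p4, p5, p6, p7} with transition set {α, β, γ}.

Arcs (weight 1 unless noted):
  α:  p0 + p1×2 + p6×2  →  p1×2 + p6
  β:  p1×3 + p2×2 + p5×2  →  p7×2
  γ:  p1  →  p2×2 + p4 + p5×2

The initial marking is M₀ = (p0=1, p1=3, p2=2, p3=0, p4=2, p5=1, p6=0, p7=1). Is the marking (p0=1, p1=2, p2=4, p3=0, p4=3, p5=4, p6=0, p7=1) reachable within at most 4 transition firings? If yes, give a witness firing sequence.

NO — not reachable within 4 firings

depth 0: 1 marking
depth 1: 2 markings reached so far
depth 2: 3 markings reached so far
depth 3: 4 markings reached so far
depth 4: 4 markings reached so far
(frontier empty at depth 4; search complete)
target is not among the 4 markings reachable within 4 steps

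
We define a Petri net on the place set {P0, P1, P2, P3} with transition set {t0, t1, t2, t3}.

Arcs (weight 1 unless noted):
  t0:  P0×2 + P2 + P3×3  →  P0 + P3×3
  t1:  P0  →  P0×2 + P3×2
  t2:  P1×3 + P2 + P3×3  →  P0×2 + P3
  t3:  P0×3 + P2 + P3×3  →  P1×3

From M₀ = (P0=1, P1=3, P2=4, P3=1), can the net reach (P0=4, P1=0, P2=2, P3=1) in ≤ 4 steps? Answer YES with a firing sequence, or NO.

depth 0: 1 marking
depth 1: 2 markings reached so far
depth 2: 5 markings reached so far
depth 3: 10 markings reached so far
depth 4: 17 markings reached so far
target is not among the 17 markings reachable within 4 steps

NO — not reachable within 4 firings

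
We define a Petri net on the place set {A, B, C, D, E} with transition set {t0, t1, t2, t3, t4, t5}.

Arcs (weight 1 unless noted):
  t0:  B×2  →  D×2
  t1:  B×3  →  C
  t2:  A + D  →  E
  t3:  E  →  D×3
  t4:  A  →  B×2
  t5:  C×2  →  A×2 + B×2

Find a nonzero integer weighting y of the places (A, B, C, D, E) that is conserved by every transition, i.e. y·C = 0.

y = (A:2, B:1, C:3, D:1, E:3)

Incidence matrix C (rows=places, cols=transitions):
       t0   t1   t2   t3   t4   t5
    A   0    0   -1    0   -1    2
    B  -2   -3    0    0    2    2
    C   0    1    0    0    0   -2
    D   2    0   -1    3    0    0
    E   0    0    1   -1    0    0

Candidate y = [2, 1, 3, 1, 3]; check y·C column-wise:
  col t0: 2·0 + 1·-2 + 3·0 + 1·2 + 3·0 = 0
  col t1: 2·0 + 1·-3 + 3·1 + 1·0 + 3·0 = 0
  col t2: 2·-1 + 1·0 + 3·0 + 1·-1 + 3·1 = 0
  col t3: 2·0 + 1·0 + 3·0 + 1·3 + 3·-1 = 0
  col t4: 2·-1 + 1·2 + 3·0 + 1·0 + 3·0 = 0
  col t5: 2·2 + 1·2 + 3·-2 + 1·0 + 3·0 = 0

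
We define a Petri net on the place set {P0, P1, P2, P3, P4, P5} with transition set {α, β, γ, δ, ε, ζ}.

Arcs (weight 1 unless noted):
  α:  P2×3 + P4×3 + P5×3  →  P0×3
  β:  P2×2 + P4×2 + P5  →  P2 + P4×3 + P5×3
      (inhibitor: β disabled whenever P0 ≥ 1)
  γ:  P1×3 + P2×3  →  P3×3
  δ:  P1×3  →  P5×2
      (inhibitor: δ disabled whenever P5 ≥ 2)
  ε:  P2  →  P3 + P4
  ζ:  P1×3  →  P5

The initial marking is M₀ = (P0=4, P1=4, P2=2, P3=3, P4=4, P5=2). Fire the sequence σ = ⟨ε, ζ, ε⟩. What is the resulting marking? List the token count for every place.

(P0=4, P1=1, P2=0, P3=5, P4=6, P5=3)

step 1: fire ε:  (P0=4, P1=4, P2=2, P3=3, P4=4, P5=2) → (P0=4, P1=4, P2=1, P3=4, P4=5, P5=2)
step 2: fire ζ:  (P0=4, P1=4, P2=1, P3=4, P4=5, P5=2) → (P0=4, P1=1, P2=1, P3=4, P4=5, P5=3)
step 3: fire ε:  (P0=4, P1=1, P2=1, P3=4, P4=5, P5=3) → (P0=4, P1=1, P2=0, P3=5, P4=6, P5=3)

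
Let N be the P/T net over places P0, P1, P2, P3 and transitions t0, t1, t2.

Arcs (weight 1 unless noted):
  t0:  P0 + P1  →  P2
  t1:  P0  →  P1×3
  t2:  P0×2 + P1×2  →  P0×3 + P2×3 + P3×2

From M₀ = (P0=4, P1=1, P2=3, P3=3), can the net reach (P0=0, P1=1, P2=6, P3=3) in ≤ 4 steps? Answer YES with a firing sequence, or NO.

YES — reachable via ⟨t0, t1, t0, t0⟩ (4 firings)

step 1: fire t0:  (P0=4, P1=1, P2=3, P3=3) → (P0=3, P1=0, P2=4, P3=3)
step 2: fire t1:  (P0=3, P1=0, P2=4, P3=3) → (P0=2, P1=3, P2=4, P3=3)
step 3: fire t0:  (P0=2, P1=3, P2=4, P3=3) → (P0=1, P1=2, P2=5, P3=3)
step 4: fire t0:  (P0=1, P1=2, P2=5, P3=3) → (P0=0, P1=1, P2=6, P3=3)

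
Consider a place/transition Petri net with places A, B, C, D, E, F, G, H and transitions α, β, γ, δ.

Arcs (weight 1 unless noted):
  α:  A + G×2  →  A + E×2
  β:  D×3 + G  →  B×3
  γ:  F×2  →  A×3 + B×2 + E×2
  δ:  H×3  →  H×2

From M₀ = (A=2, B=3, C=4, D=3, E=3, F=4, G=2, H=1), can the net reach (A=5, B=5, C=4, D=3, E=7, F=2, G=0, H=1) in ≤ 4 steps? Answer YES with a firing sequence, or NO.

step 1: fire α:  (A=2, B=3, C=4, D=3, E=3, F=4, G=2, H=1) → (A=2, B=3, C=4, D=3, E=5, F=4, G=0, H=1)
step 2: fire γ:  (A=2, B=3, C=4, D=3, E=5, F=4, G=0, H=1) → (A=5, B=5, C=4, D=3, E=7, F=2, G=0, H=1)

YES — reachable via ⟨α, γ⟩ (2 firings)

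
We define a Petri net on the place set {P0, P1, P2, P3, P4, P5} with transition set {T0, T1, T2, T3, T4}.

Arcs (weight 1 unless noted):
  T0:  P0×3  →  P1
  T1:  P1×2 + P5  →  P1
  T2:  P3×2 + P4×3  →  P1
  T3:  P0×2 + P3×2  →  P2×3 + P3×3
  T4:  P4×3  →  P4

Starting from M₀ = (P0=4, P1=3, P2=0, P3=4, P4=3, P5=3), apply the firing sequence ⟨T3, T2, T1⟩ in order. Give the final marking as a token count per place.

(P0=2, P1=3, P2=3, P3=3, P4=0, P5=2)

step 1: fire T3:  (P0=4, P1=3, P2=0, P3=4, P4=3, P5=3) → (P0=2, P1=3, P2=3, P3=5, P4=3, P5=3)
step 2: fire T2:  (P0=2, P1=3, P2=3, P3=5, P4=3, P5=3) → (P0=2, P1=4, P2=3, P3=3, P4=0, P5=3)
step 3: fire T1:  (P0=2, P1=4, P2=3, P3=3, P4=0, P5=3) → (P0=2, P1=3, P2=3, P3=3, P4=0, P5=2)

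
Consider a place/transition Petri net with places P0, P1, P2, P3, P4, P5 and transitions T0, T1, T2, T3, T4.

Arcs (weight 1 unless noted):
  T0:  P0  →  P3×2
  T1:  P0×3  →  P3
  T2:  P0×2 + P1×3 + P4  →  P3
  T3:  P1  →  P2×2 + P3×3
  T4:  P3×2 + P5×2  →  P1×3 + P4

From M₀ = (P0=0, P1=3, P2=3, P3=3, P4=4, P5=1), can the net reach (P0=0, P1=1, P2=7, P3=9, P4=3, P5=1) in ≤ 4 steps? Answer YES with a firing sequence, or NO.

NO — not reachable within 4 firings

depth 0: 1 marking
depth 1: 2 markings reached so far
depth 2: 3 markings reached so far
depth 3: 4 markings reached so far
depth 4: 4 markings reached so far
(frontier empty at depth 4; search complete)
target is not among the 4 markings reachable within 4 steps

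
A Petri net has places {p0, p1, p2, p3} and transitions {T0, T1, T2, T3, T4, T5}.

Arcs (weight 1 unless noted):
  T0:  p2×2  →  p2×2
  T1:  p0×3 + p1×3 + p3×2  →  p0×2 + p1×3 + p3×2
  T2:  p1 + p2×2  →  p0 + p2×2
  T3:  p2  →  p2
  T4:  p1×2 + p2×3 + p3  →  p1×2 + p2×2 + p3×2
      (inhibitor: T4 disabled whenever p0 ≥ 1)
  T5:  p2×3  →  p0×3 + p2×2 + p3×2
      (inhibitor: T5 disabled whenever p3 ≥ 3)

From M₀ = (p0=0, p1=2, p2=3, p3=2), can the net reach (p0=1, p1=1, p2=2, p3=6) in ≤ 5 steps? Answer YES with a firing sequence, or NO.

depth 0: 1 marking
depth 1: 4 markings reached so far
depth 2: 7 markings reached so far
depth 3: 9 markings reached so far
depth 4: 9 markings reached so far
(frontier empty at depth 4; search complete)
target is not among the 9 markings reachable within 5 steps

NO — not reachable within 5 firings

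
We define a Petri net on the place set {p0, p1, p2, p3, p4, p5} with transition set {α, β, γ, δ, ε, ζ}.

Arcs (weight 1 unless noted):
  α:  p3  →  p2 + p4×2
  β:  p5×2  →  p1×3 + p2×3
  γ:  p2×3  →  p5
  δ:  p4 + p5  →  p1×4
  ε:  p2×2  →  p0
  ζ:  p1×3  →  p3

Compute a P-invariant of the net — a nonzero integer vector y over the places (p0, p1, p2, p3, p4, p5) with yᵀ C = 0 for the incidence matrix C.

Incidence matrix C (rows=places, cols=transitions):
        α    β    γ    δ    ε    ζ
   p0   0    0    0    0    1    0
   p1   0    3    0    4    0   -3
   p2   1    3   -3    0   -2    0
   p3  -1    0    0    0    0    1
   p4   2    0    0   -1    0    0
   p5   0   -2    1   -1    0    0

Candidate y = [2, 1, 1, 3, 1, 3]; check y·C column-wise:
  col α: 2·0 + 1·0 + 1·1 + 3·-1 + 1·2 + 3·0 = 0
  col β: 2·0 + 1·3 + 1·3 + 3·0 + 1·0 + 3·-2 = 0
  col γ: 2·0 + 1·0 + 1·-3 + 3·0 + 1·0 + 3·1 = 0
  col δ: 2·0 + 1·4 + 1·0 + 3·0 + 1·-1 + 3·-1 = 0
  col ε: 2·1 + 1·0 + 1·-2 + 3·0 + 1·0 + 3·0 = 0
  col ζ: 2·0 + 1·-3 + 1·0 + 3·1 + 1·0 + 3·0 = 0

y = (p0:2, p1:1, p2:1, p3:3, p4:1, p5:3)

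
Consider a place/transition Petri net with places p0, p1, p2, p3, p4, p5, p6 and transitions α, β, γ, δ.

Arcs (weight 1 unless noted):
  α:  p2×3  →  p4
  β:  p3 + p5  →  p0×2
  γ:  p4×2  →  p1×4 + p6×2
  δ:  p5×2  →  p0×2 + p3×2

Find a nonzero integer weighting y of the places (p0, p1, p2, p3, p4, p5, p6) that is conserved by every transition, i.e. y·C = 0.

y = (p0:0, p1:3, p2:2, p3:0, p4:6, p5:0, p6:0)

Incidence matrix C (rows=places, cols=transitions):
        α    β    γ    δ
   p0   0    2    0    2
   p1   0    0    4    0
   p2  -3    0    0    0
   p3   0   -1    0    2
   p4   1    0   -2    0
   p5   0   -1    0   -2
   p6   0    0    2    0

Candidate y = [0, 3, 2, 0, 6, 0, 0]; check y·C column-wise:
  col α: 3·0 + 2·-3 + 6·1 = 0
  col β: 0·2 + 3·0 + 2·0 + 0·-1 + 6·0 + 0·-1 = 0
  col γ: 3·4 + 2·0 + 6·-2 + 0·2 = 0
  col δ: 0·2 + 3·0 + 2·0 + 0·2 + 6·0 + 0·-2 = 0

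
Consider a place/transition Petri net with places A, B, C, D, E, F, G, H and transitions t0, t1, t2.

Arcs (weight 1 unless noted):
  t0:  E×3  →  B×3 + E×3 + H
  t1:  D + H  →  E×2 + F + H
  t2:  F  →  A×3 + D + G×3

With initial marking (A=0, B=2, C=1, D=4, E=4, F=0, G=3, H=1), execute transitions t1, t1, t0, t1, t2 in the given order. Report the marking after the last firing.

step 1: fire t1:  (A=0, B=2, C=1, D=4, E=4, F=0, G=3, H=1) → (A=0, B=2, C=1, D=3, E=6, F=1, G=3, H=1)
step 2: fire t1:  (A=0, B=2, C=1, D=3, E=6, F=1, G=3, H=1) → (A=0, B=2, C=1, D=2, E=8, F=2, G=3, H=1)
step 3: fire t0:  (A=0, B=2, C=1, D=2, E=8, F=2, G=3, H=1) → (A=0, B=5, C=1, D=2, E=8, F=2, G=3, H=2)
step 4: fire t1:  (A=0, B=5, C=1, D=2, E=8, F=2, G=3, H=2) → (A=0, B=5, C=1, D=1, E=10, F=3, G=3, H=2)
step 5: fire t2:  (A=0, B=5, C=1, D=1, E=10, F=3, G=3, H=2) → (A=3, B=5, C=1, D=2, E=10, F=2, G=6, H=2)

(A=3, B=5, C=1, D=2, E=10, F=2, G=6, H=2)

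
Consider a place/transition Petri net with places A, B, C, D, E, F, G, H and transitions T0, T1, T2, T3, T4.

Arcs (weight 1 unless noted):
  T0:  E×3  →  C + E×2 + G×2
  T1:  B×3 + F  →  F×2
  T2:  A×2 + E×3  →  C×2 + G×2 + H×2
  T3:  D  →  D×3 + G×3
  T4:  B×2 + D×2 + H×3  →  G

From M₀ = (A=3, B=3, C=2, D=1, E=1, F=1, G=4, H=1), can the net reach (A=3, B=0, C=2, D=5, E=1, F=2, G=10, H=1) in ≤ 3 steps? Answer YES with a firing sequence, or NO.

YES — reachable via ⟨T1, T3, T3⟩ (3 firings)

step 1: fire T1:  (A=3, B=3, C=2, D=1, E=1, F=1, G=4, H=1) → (A=3, B=0, C=2, D=1, E=1, F=2, G=4, H=1)
step 2: fire T3:  (A=3, B=0, C=2, D=1, E=1, F=2, G=4, H=1) → (A=3, B=0, C=2, D=3, E=1, F=2, G=7, H=1)
step 3: fire T3:  (A=3, B=0, C=2, D=3, E=1, F=2, G=7, H=1) → (A=3, B=0, C=2, D=5, E=1, F=2, G=10, H=1)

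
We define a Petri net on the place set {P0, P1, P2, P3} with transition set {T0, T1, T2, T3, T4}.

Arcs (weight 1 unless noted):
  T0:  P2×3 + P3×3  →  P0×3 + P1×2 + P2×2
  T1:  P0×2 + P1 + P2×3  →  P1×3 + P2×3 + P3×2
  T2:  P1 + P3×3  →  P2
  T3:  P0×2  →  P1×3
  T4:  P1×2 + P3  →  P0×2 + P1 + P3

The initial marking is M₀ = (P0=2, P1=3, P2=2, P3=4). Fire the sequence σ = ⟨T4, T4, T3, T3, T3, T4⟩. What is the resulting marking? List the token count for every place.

(P0=2, P1=9, P2=2, P3=4)

step 1: fire T4:  (P0=2, P1=3, P2=2, P3=4) → (P0=4, P1=2, P2=2, P3=4)
step 2: fire T4:  (P0=4, P1=2, P2=2, P3=4) → (P0=6, P1=1, P2=2, P3=4)
step 3: fire T3:  (P0=6, P1=1, P2=2, P3=4) → (P0=4, P1=4, P2=2, P3=4)
step 4: fire T3:  (P0=4, P1=4, P2=2, P3=4) → (P0=2, P1=7, P2=2, P3=4)
step 5: fire T3:  (P0=2, P1=7, P2=2, P3=4) → (P0=0, P1=10, P2=2, P3=4)
step 6: fire T4:  (P0=0, P1=10, P2=2, P3=4) → (P0=2, P1=9, P2=2, P3=4)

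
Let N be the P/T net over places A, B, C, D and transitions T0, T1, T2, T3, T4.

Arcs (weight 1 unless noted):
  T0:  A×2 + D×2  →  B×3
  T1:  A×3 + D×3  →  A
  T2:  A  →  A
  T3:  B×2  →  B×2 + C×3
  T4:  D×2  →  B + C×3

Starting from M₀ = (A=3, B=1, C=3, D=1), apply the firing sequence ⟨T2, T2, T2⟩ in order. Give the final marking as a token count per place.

(A=3, B=1, C=3, D=1)

step 1: fire T2:  (A=3, B=1, C=3, D=1) → (A=3, B=1, C=3, D=1)
step 2: fire T2:  (A=3, B=1, C=3, D=1) → (A=3, B=1, C=3, D=1)
step 3: fire T2:  (A=3, B=1, C=3, D=1) → (A=3, B=1, C=3, D=1)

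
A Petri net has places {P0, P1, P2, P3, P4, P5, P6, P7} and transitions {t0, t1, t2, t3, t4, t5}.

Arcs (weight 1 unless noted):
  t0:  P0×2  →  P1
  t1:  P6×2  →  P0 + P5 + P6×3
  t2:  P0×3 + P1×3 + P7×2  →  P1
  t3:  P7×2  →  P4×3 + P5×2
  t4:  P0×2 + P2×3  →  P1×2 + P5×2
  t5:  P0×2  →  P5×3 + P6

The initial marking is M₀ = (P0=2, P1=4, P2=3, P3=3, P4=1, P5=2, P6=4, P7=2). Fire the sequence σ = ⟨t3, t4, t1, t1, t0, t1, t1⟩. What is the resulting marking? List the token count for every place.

step 1: fire t3:  (P0=2, P1=4, P2=3, P3=3, P4=1, P5=2, P6=4, P7=2) → (P0=2, P1=4, P2=3, P3=3, P4=4, P5=4, P6=4, P7=0)
step 2: fire t4:  (P0=2, P1=4, P2=3, P3=3, P4=4, P5=4, P6=4, P7=0) → (P0=0, P1=6, P2=0, P3=3, P4=4, P5=6, P6=4, P7=0)
step 3: fire t1:  (P0=0, P1=6, P2=0, P3=3, P4=4, P5=6, P6=4, P7=0) → (P0=1, P1=6, P2=0, P3=3, P4=4, P5=7, P6=5, P7=0)
step 4: fire t1:  (P0=1, P1=6, P2=0, P3=3, P4=4, P5=7, P6=5, P7=0) → (P0=2, P1=6, P2=0, P3=3, P4=4, P5=8, P6=6, P7=0)
step 5: fire t0:  (P0=2, P1=6, P2=0, P3=3, P4=4, P5=8, P6=6, P7=0) → (P0=0, P1=7, P2=0, P3=3, P4=4, P5=8, P6=6, P7=0)
step 6: fire t1:  (P0=0, P1=7, P2=0, P3=3, P4=4, P5=8, P6=6, P7=0) → (P0=1, P1=7, P2=0, P3=3, P4=4, P5=9, P6=7, P7=0)
step 7: fire t1:  (P0=1, P1=7, P2=0, P3=3, P4=4, P5=9, P6=7, P7=0) → (P0=2, P1=7, P2=0, P3=3, P4=4, P5=10, P6=8, P7=0)

(P0=2, P1=7, P2=0, P3=3, P4=4, P5=10, P6=8, P7=0)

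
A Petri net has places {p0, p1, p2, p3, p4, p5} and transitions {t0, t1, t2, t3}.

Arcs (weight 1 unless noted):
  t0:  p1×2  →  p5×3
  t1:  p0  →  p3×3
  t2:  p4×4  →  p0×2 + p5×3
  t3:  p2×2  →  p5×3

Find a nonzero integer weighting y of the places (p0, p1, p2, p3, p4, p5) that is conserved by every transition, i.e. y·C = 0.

Incidence matrix C (rows=places, cols=transitions):
       t0   t1   t2   t3
   p0   0   -1    2    0
   p1  -2    0    0    0
   p2   0    0    0   -2
   p3   0    3    0    0
   p4   0    0   -4    0
   p5   3    0    3    3

Candidate y = [6, 0, 0, 2, 3, 0]; check y·C column-wise:
  col t0: 6·0 + 0·-2 + 2·0 + 3·0 + 0·3 = 0
  col t1: 6·-1 + 2·3 + 3·0 = 0
  col t2: 6·2 + 2·0 + 3·-4 + 0·3 = 0
  col t3: 6·0 + 0·-2 + 2·0 + 3·0 + 0·3 = 0

y = (p0:6, p1:0, p2:0, p3:2, p4:3, p5:0)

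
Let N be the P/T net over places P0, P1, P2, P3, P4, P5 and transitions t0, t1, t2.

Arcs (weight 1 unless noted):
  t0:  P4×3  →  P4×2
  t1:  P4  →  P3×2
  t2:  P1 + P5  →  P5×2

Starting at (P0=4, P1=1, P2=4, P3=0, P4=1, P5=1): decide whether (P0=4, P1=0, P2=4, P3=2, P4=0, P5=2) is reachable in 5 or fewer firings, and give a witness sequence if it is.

step 1: fire t1:  (P0=4, P1=1, P2=4, P3=0, P4=1, P5=1) → (P0=4, P1=1, P2=4, P3=2, P4=0, P5=1)
step 2: fire t2:  (P0=4, P1=1, P2=4, P3=2, P4=0, P5=1) → (P0=4, P1=0, P2=4, P3=2, P4=0, P5=2)

YES — reachable via ⟨t1, t2⟩ (2 firings)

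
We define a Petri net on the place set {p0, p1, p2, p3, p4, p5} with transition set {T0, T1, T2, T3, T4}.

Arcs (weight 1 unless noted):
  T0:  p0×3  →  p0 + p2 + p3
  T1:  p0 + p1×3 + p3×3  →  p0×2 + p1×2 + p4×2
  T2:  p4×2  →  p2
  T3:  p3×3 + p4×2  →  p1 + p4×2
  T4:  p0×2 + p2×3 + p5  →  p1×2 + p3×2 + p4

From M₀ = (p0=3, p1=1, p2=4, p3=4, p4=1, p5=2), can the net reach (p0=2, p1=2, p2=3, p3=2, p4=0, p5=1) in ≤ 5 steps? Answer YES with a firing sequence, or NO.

NO — not reachable within 5 firings

depth 0: 1 marking
depth 1: 3 markings reached so far
depth 2: 6 markings reached so far
depth 3: 10 markings reached so far
depth 4: 13 markings reached so far
depth 5: 15 markings reached so far
target is not among the 15 markings reachable within 5 steps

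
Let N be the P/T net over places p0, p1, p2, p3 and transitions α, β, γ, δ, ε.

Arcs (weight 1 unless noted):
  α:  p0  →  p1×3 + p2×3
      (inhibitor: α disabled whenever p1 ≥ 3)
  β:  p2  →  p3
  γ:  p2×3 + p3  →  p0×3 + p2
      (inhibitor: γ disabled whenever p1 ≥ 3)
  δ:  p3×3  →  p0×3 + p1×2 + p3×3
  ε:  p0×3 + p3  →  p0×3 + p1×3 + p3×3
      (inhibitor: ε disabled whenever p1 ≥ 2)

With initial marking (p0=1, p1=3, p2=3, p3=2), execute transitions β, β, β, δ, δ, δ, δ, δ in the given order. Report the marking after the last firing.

(p0=16, p1=13, p2=0, p3=5)

step 1: fire β:  (p0=1, p1=3, p2=3, p3=2) → (p0=1, p1=3, p2=2, p3=3)
step 2: fire β:  (p0=1, p1=3, p2=2, p3=3) → (p0=1, p1=3, p2=1, p3=4)
step 3: fire β:  (p0=1, p1=3, p2=1, p3=4) → (p0=1, p1=3, p2=0, p3=5)
step 4: fire δ:  (p0=1, p1=3, p2=0, p3=5) → (p0=4, p1=5, p2=0, p3=5)
step 5: fire δ:  (p0=4, p1=5, p2=0, p3=5) → (p0=7, p1=7, p2=0, p3=5)
step 6: fire δ:  (p0=7, p1=7, p2=0, p3=5) → (p0=10, p1=9, p2=0, p3=5)
step 7: fire δ:  (p0=10, p1=9, p2=0, p3=5) → (p0=13, p1=11, p2=0, p3=5)
step 8: fire δ:  (p0=13, p1=11, p2=0, p3=5) → (p0=16, p1=13, p2=0, p3=5)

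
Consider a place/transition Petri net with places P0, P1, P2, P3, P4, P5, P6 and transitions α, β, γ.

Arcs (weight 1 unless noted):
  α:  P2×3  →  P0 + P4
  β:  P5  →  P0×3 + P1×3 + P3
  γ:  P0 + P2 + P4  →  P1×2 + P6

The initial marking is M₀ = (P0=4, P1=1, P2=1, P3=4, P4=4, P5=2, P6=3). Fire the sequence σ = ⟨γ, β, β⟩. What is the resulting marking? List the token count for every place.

(P0=9, P1=9, P2=0, P3=6, P4=3, P5=0, P6=4)

step 1: fire γ:  (P0=4, P1=1, P2=1, P3=4, P4=4, P5=2, P6=3) → (P0=3, P1=3, P2=0, P3=4, P4=3, P5=2, P6=4)
step 2: fire β:  (P0=3, P1=3, P2=0, P3=4, P4=3, P5=2, P6=4) → (P0=6, P1=6, P2=0, P3=5, P4=3, P5=1, P6=4)
step 3: fire β:  (P0=6, P1=6, P2=0, P3=5, P4=3, P5=1, P6=4) → (P0=9, P1=9, P2=0, P3=6, P4=3, P5=0, P6=4)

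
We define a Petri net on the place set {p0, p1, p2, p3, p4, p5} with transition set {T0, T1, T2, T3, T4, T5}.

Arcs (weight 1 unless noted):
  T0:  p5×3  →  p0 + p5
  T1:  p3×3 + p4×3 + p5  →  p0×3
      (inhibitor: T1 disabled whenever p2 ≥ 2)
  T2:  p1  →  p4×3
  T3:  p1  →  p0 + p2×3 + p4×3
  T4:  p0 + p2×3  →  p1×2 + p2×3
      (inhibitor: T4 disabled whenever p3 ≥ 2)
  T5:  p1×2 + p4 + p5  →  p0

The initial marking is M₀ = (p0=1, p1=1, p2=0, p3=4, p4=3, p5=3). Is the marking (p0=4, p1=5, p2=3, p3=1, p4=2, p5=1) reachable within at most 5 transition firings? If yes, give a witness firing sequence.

NO — not reachable within 5 firings

depth 0: 1 marking
depth 1: 5 markings reached so far
depth 2: 10 markings reached so far
depth 3: 13 markings reached so far
depth 4: 18 markings reached so far
depth 5: 28 markings reached so far
target is not among the 28 markings reachable within 5 steps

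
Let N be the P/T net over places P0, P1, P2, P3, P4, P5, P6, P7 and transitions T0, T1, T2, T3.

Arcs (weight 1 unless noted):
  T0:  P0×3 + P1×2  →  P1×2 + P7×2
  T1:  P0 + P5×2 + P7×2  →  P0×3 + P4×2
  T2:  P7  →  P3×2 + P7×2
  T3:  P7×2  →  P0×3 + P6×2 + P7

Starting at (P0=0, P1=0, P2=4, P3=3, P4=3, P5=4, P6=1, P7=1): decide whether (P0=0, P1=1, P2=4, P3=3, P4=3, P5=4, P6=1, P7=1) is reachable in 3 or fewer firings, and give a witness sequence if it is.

depth 0: 1 marking
depth 1: 2 markings reached so far
depth 2: 4 markings reached so far
depth 3: 6 markings reached so far
target is not among the 6 markings reachable within 3 steps

NO — not reachable within 3 firings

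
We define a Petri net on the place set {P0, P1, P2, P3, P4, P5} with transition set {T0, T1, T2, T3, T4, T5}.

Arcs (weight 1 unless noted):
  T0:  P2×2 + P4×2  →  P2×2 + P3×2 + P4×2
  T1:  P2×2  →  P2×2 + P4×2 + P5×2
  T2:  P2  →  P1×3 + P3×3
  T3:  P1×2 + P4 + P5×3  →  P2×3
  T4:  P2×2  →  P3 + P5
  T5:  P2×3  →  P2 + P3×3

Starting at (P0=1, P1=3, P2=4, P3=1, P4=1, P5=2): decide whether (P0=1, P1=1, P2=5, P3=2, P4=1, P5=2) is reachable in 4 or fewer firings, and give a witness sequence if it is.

NO — not reachable within 4 firings

depth 0: 1 marking
depth 1: 5 markings reached so far
depth 2: 17 markings reached so far
depth 3: 42 markings reached so far
depth 4: 90 markings reached so far
target is not among the 90 markings reachable within 4 steps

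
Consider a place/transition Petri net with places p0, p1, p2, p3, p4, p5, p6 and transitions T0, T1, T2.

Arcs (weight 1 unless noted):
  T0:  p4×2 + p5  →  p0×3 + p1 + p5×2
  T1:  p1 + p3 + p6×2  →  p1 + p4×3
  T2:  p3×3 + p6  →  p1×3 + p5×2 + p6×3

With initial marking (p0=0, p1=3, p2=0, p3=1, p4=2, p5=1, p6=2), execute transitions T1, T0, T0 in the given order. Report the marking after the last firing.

(p0=6, p1=5, p2=0, p3=0, p4=1, p5=3, p6=0)

step 1: fire T1:  (p0=0, p1=3, p2=0, p3=1, p4=2, p5=1, p6=2) → (p0=0, p1=3, p2=0, p3=0, p4=5, p5=1, p6=0)
step 2: fire T0:  (p0=0, p1=3, p2=0, p3=0, p4=5, p5=1, p6=0) → (p0=3, p1=4, p2=0, p3=0, p4=3, p5=2, p6=0)
step 3: fire T0:  (p0=3, p1=4, p2=0, p3=0, p4=3, p5=2, p6=0) → (p0=6, p1=5, p2=0, p3=0, p4=1, p5=3, p6=0)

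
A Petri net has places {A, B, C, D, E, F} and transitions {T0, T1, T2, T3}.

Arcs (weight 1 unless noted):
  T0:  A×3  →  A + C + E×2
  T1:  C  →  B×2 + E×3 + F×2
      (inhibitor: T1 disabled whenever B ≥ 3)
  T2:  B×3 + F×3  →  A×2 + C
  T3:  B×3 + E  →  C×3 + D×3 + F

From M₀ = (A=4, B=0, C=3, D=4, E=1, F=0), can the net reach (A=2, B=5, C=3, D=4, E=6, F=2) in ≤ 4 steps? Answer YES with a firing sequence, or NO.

NO — not reachable within 4 firings

depth 0: 1 marking
depth 1: 3 markings reached so far
depth 2: 5 markings reached so far
depth 3: 8 markings reached so far
depth 4: 12 markings reached so far
target is not among the 12 markings reachable within 4 steps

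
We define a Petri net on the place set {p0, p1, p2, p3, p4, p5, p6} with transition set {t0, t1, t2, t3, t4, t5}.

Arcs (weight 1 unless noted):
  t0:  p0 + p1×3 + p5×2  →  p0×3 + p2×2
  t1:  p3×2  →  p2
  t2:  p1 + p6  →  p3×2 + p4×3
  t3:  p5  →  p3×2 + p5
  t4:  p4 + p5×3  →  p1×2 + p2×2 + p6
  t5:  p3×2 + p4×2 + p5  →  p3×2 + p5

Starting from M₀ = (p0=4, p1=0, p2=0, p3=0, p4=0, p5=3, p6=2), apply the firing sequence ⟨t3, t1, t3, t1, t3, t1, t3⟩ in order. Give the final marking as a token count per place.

step 1: fire t3:  (p0=4, p1=0, p2=0, p3=0, p4=0, p5=3, p6=2) → (p0=4, p1=0, p2=0, p3=2, p4=0, p5=3, p6=2)
step 2: fire t1:  (p0=4, p1=0, p2=0, p3=2, p4=0, p5=3, p6=2) → (p0=4, p1=0, p2=1, p3=0, p4=0, p5=3, p6=2)
step 3: fire t3:  (p0=4, p1=0, p2=1, p3=0, p4=0, p5=3, p6=2) → (p0=4, p1=0, p2=1, p3=2, p4=0, p5=3, p6=2)
step 4: fire t1:  (p0=4, p1=0, p2=1, p3=2, p4=0, p5=3, p6=2) → (p0=4, p1=0, p2=2, p3=0, p4=0, p5=3, p6=2)
step 5: fire t3:  (p0=4, p1=0, p2=2, p3=0, p4=0, p5=3, p6=2) → (p0=4, p1=0, p2=2, p3=2, p4=0, p5=3, p6=2)
step 6: fire t1:  (p0=4, p1=0, p2=2, p3=2, p4=0, p5=3, p6=2) → (p0=4, p1=0, p2=3, p3=0, p4=0, p5=3, p6=2)
step 7: fire t3:  (p0=4, p1=0, p2=3, p3=0, p4=0, p5=3, p6=2) → (p0=4, p1=0, p2=3, p3=2, p4=0, p5=3, p6=2)

(p0=4, p1=0, p2=3, p3=2, p4=0, p5=3, p6=2)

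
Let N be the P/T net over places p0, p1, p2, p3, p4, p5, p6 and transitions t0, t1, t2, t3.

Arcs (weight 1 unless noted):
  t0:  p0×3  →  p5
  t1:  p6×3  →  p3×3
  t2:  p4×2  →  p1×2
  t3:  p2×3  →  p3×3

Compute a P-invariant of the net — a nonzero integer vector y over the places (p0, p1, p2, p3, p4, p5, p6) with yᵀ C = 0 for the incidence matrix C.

Incidence matrix C (rows=places, cols=transitions):
       t0   t1   t2   t3
   p0  -3    0    0    0
   p1   0    0    2    0
   p2   0    0    0   -3
   p3   0    3    0    3
   p4   0    0   -2    0
   p5   1    0    0    0
   p6   0   -3    0    0

Candidate y = [0, 1, 0, 0, 1, 0, 0]; check y·C column-wise:
  col t0: 0·-3 + 1·0 + 1·0 + 0·1 = 0
  col t1: 1·0 + 0·3 + 1·0 + 0·-3 = 0
  col t2: 1·2 + 1·-2 = 0
  col t3: 1·0 + 0·-3 + 0·3 + 1·0 = 0

y = (p0:0, p1:1, p2:0, p3:0, p4:1, p5:0, p6:0)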